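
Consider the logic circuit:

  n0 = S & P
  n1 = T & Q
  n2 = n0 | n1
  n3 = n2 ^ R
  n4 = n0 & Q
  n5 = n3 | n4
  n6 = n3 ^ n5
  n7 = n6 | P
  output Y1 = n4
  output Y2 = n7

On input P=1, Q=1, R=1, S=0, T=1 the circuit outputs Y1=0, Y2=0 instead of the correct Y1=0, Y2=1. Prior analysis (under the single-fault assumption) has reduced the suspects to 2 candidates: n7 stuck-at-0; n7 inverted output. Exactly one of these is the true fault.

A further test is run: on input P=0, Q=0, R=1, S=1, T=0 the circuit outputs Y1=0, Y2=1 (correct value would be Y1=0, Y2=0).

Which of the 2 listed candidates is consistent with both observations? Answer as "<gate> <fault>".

n7 inverted output

Evaluate each candidate on input P=0, Q=0, R=1, S=1, T=0:
  n7 stuck-at-0: n0=0, n1=0, n2=0, n3=1, n4=0, n5=1, n6=0, n7=0 [stuck-at-0] → Y1=0, Y2=0 — eliminated
  n7 inverted output: n0=0, n1=0, n2=0, n3=1, n4=0, n5=1, n6=0, n7=1 [inverted output] → Y1=0, Y2=1 — matches
Only n7 inverted output reproduces the observed Y1=0, Y2=1.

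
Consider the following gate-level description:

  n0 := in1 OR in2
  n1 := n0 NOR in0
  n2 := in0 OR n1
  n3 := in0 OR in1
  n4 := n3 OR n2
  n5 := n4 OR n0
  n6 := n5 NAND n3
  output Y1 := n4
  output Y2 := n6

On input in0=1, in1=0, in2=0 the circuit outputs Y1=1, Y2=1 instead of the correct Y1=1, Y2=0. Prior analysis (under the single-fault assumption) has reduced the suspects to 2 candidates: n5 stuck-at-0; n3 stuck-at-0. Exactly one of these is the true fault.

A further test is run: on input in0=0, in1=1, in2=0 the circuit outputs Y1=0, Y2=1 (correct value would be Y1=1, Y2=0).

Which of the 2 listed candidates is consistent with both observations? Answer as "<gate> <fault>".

Evaluate each candidate on input in0=0, in1=1, in2=0:
  n5 stuck-at-0: n0=1, n1=0, n2=0, n3=1, n4=1, n5=0 [stuck-at-0], n6=1 → Y1=1, Y2=1 — eliminated
  n3 stuck-at-0: n0=1, n1=0, n2=0, n3=0 [stuck-at-0], n4=0, n5=1, n6=1 → Y1=0, Y2=1 — matches
Only n3 stuck-at-0 reproduces the observed Y1=0, Y2=1.

n3 stuck-at-0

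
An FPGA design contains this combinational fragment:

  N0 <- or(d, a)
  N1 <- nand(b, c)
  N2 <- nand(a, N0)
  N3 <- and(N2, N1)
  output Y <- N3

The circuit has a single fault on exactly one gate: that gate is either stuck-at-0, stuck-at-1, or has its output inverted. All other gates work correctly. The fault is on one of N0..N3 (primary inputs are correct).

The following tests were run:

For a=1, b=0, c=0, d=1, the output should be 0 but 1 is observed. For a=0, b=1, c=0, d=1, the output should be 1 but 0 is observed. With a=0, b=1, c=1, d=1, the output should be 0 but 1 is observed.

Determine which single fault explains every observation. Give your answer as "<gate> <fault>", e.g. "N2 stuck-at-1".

Fault-free values for test 1 (a=1, b=0, c=0, d=1): N0=1, N1=1, N2=0, N3=0, giving Y=0. Observed 1.
Test 1: faults giving observed 1 are {N0 stuck-at-0, N0 inverted output, N2 stuck-at-1, N2 inverted output, N3 stuck-at-1, N3 inverted output}.
Test 2 (a=0, b=1, c=0, d=1): fault-free N0=1, N1=1, N2=1, N3=1 → 1; observed 0. Eliminates N0 stuck-at-0, N0 inverted output, N2 stuck-at-1, N3 stuck-at-1.
Test 3 (a=0, b=1, c=1, d=1): fault-free N0=1, N1=0, N2=1, N3=0 → 0; observed 1. Eliminates N2 inverted output.
Only N3 inverted output is consistent with every test.

N3 inverted output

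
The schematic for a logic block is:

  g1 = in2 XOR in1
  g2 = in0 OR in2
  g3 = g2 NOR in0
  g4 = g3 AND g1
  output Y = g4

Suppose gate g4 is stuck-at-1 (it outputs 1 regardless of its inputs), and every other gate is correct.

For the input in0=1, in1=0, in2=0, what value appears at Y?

Propagate with g4 forced: g1=0, g2=1, g3=0, g4=1 [stuck-at-1].
So Y = 1. (Without the fault it would be 0.)

1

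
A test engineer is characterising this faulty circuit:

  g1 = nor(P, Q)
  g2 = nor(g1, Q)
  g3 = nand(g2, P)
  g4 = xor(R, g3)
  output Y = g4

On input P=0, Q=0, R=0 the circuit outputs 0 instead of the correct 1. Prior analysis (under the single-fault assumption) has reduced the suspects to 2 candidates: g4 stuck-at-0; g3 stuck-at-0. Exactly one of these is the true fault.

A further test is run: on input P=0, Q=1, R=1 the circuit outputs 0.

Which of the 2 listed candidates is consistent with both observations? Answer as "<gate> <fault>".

Evaluate each candidate on input P=0, Q=1, R=1:
  g4 stuck-at-0: g1=0, g2=0, g3=1, g4=0 [stuck-at-0] → 0 — matches
  g3 stuck-at-0: g1=0, g2=0, g3=0 [stuck-at-0], g4=1 → 1 — eliminated
Only g4 stuck-at-0 reproduces the observed 0.

g4 stuck-at-0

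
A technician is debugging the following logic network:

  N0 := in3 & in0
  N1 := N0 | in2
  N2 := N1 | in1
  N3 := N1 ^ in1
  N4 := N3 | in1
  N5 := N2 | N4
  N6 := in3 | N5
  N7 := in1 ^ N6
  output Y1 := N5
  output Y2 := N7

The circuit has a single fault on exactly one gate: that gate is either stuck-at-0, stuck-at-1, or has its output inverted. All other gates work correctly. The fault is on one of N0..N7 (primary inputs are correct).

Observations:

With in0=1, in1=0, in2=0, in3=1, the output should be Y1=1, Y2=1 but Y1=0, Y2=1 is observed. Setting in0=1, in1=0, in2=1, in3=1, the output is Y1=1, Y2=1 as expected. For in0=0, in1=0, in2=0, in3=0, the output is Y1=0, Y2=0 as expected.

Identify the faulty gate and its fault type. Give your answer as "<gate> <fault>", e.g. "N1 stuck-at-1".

Fault-free values for test 1 (in0=1, in1=0, in2=0, in3=1): N0=1, N1=1, N2=1, N3=1, N4=1, N5=1, N6=1, N7=1, giving Y1=1, Y2=1. Observed Y1=0, Y2=1.
Test 1: faults giving observed Y1=0, Y2=1 are {N0 stuck-at-0, N0 inverted output, N1 stuck-at-0, N1 inverted output, N5 stuck-at-0, N5 inverted output}.
Test 2 (in0=1, in1=0, in2=1, in3=1): fault-free N0=1, N1=1, N2=1, N3=1, N4=1, N5=1, N6=1, N7=1 → Y1=1, Y2=1; observed Y1=1, Y2=1. Eliminates N1 stuck-at-0, N1 inverted output, N5 stuck-at-0, N5 inverted output.
Test 3 (in0=0, in1=0, in2=0, in3=0): fault-free N0=0, N1=0, N2=0, N3=0, N4=0, N5=0, N6=0, N7=0 → Y1=0, Y2=0; observed Y1=0, Y2=0. Eliminates N0 inverted output.
Only N0 stuck-at-0 is consistent with every test.

N0 stuck-at-0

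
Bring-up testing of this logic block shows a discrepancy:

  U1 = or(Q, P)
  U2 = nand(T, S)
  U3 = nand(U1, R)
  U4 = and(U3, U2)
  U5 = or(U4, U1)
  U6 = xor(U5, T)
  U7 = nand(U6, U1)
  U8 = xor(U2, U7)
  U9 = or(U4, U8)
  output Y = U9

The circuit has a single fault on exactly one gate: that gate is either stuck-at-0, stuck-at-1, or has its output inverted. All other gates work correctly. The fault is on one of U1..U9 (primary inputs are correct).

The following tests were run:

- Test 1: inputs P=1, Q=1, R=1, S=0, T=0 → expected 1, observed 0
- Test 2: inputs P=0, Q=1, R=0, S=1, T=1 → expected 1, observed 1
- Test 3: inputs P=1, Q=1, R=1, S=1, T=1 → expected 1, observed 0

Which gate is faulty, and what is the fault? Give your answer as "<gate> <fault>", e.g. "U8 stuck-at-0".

U2 inverted output

Fault-free values for test 1 (P=1, Q=1, R=1, S=0, T=0): U1=1, U2=1, U3=0, U4=0, U5=1, U6=1, U7=0, U8=1, U9=1, giving Y=1. Observed 0.
Test 1: faults giving observed 0 are {U2 stuck-at-0, U2 inverted output, U5 stuck-at-0, U5 inverted output, U6 stuck-at-0, U6 inverted output, U7 stuck-at-1, U7 inverted output, U8 stuck-at-0, U8 inverted output, U9 stuck-at-0, U9 inverted output}.
Test 2 (P=0, Q=1, R=0, S=1, T=1): fault-free U1=1, U2=0, U3=1, U4=0, U5=1, U6=0, U7=1, U8=1, U9=1 → 1; observed 1. Eliminates U5 stuck-at-0, U5 inverted output, U6 inverted output, U7 inverted output, U8 stuck-at-0, U8 inverted output, U9 stuck-at-0, U9 inverted output.
Test 3 (P=1, Q=1, R=1, S=1, T=1): fault-free U1=1, U2=0, U3=0, U4=0, U5=1, U6=0, U7=1, U8=1, U9=1 → 1; observed 0. Eliminates U2 stuck-at-0, U6 stuck-at-0, U7 stuck-at-1.
Only U2 inverted output is consistent with every test.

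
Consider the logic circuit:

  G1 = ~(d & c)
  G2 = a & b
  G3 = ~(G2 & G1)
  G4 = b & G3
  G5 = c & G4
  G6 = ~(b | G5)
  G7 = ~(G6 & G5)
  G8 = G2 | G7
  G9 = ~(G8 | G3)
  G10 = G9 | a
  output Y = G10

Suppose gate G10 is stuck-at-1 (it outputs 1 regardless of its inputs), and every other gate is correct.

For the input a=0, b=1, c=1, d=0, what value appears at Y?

Propagate with G10 forced: G1=1, G2=0, G3=1, G4=1, G5=1, G6=0, G7=1, G8=1, G9=0, G10=1 [stuck-at-1].
So Y = 1. (Without the fault it would be 0.)

1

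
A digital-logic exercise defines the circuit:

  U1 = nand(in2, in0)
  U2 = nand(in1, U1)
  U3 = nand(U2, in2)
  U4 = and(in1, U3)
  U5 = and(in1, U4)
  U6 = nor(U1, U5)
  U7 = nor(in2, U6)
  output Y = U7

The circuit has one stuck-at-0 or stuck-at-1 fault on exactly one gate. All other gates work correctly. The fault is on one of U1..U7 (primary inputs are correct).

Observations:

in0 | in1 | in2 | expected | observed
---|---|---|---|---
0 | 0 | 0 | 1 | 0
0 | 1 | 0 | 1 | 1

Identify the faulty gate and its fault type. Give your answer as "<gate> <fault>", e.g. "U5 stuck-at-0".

Fault-free values for test 1 (in0=0, in1=0, in2=0): U1=1, U2=1, U3=1, U4=0, U5=0, U6=0, U7=1, giving Y=1. Observed 0.
Test 1: faults giving observed 0 are {U1 stuck-at-0, U6 stuck-at-1, U7 stuck-at-0}.
Test 2 (in0=0, in1=1, in2=0): fault-free U1=1, U2=0, U3=1, U4=1, U5=1, U6=0, U7=1 → 1; observed 1. Eliminates U6 stuck-at-1, U7 stuck-at-0.
Only U1 stuck-at-0 is consistent with every test.

U1 stuck-at-0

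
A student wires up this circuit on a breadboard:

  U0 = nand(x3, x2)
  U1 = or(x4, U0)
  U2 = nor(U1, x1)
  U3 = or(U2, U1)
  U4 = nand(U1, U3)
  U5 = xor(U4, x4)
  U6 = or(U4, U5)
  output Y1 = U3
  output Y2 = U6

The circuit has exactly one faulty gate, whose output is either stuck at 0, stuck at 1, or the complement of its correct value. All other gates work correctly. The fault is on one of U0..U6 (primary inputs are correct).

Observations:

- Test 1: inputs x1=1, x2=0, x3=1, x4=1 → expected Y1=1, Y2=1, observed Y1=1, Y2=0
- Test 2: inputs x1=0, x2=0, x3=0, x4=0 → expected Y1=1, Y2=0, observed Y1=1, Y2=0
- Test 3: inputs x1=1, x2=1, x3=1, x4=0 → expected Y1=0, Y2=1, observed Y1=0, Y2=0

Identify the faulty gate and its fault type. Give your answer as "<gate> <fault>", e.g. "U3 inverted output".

U6 stuck-at-0

Fault-free values for test 1 (x1=1, x2=0, x3=1, x4=1): U0=1, U1=1, U2=0, U3=1, U4=0, U5=1, U6=1, giving Y1=1, Y2=1. Observed Y1=1, Y2=0.
Test 1: faults giving observed Y1=1, Y2=0 are {U5 stuck-at-0, U5 inverted output, U6 stuck-at-0, U6 inverted output}.
Test 2 (x1=0, x2=0, x3=0, x4=0): fault-free U0=1, U1=1, U2=0, U3=1, U4=0, U5=0, U6=0 → Y1=1, Y2=0; observed Y1=1, Y2=0. Eliminates U5 inverted output, U6 inverted output.
Test 3 (x1=1, x2=1, x3=1, x4=0): fault-free U0=0, U1=0, U2=0, U3=0, U4=1, U5=1, U6=1 → Y1=0, Y2=1; observed Y1=0, Y2=0. Eliminates U5 stuck-at-0.
Only U6 stuck-at-0 is consistent with every test.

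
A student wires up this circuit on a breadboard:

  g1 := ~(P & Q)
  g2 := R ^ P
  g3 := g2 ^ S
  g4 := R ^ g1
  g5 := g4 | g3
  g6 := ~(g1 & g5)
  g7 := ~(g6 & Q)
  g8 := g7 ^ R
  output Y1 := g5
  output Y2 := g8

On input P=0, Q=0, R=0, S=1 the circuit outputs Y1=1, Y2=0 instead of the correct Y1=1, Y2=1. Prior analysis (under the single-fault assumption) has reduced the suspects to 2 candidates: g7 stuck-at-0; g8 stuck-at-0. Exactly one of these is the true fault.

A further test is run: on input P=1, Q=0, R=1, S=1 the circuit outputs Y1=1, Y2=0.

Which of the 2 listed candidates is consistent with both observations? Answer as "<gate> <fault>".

Evaluate each candidate on input P=1, Q=0, R=1, S=1:
  g7 stuck-at-0: g1=1, g2=0, g3=1, g4=0, g5=1, g6=0, g7=0 [stuck-at-0], g8=1 → Y1=1, Y2=1 — eliminated
  g8 stuck-at-0: g1=1, g2=0, g3=1, g4=0, g5=1, g6=0, g7=1, g8=0 [stuck-at-0] → Y1=1, Y2=0 — matches
Only g8 stuck-at-0 reproduces the observed Y1=1, Y2=0.

g8 stuck-at-0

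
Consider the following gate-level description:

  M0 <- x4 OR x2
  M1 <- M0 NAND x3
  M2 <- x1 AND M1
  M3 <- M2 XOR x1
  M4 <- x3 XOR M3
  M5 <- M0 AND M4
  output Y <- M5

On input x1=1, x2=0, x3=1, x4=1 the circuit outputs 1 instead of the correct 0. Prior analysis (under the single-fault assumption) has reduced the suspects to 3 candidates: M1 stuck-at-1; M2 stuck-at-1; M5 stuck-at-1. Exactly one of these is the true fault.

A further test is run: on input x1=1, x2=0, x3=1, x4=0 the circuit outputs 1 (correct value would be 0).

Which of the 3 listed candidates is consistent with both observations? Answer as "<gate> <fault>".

M5 stuck-at-1

Evaluate each candidate on input x1=1, x2=0, x3=1, x4=0:
  M1 stuck-at-1: M0=0, M1=1 [stuck-at-1], M2=1, M3=0, M4=1, M5=0 → 0 — eliminated
  M2 stuck-at-1: M0=0, M1=1, M2=1 [stuck-at-1], M3=0, M4=1, M5=0 → 0 — eliminated
  M5 stuck-at-1: M0=0, M1=1, M2=1, M3=0, M4=1, M5=1 [stuck-at-1] → 1 — matches
Only M5 stuck-at-1 reproduces the observed 1.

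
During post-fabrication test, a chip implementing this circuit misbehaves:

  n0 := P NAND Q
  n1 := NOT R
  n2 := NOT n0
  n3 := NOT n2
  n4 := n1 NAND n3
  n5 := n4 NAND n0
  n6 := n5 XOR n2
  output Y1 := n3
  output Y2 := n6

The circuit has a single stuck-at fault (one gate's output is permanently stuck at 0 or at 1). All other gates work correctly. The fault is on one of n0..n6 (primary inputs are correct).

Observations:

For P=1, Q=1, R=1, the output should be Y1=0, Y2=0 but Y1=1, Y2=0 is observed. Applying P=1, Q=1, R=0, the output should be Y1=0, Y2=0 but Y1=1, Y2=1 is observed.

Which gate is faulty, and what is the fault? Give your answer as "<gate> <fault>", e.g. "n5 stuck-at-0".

n0 stuck-at-1

Fault-free values for test 1 (P=1, Q=1, R=1): n0=0, n1=0, n2=1, n3=0, n4=1, n5=1, n6=0, giving Y1=0, Y2=0. Observed Y1=1, Y2=0.
Test 1: faults giving observed Y1=1, Y2=0 are {n0 stuck-at-1, n3 stuck-at-1}.
Test 2 (P=1, Q=1, R=0): fault-free n0=0, n1=1, n2=1, n3=0, n4=1, n5=1, n6=0 → Y1=0, Y2=0; observed Y1=1, Y2=1. Eliminates n3 stuck-at-1.
Only n0 stuck-at-1 is consistent with every test.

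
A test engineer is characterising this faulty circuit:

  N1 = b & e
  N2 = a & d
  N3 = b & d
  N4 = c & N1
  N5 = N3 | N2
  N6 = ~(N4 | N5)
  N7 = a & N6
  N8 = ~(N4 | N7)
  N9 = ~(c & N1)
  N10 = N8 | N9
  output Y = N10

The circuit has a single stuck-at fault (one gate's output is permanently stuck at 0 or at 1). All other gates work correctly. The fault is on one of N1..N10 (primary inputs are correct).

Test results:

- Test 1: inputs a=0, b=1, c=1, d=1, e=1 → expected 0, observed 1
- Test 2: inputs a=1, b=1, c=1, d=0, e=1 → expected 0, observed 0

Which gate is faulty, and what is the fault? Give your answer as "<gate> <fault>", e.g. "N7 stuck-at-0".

Fault-free values for test 1 (a=0, b=1, c=1, d=1, e=1): N1=1, N2=0, N3=1, N4=1, N5=1, N6=0, N7=0, N8=0, N9=0, N10=0, giving Y=0. Observed 1.
Test 1: faults giving observed 1 are {N1 stuck-at-0, N4 stuck-at-0, N8 stuck-at-1, N9 stuck-at-1, N10 stuck-at-1}.
Test 2 (a=1, b=1, c=1, d=0, e=1): fault-free N1=1, N2=0, N3=0, N4=1, N5=0, N6=0, N7=0, N8=0, N9=0, N10=0 → 0; observed 0. Eliminates N1 stuck-at-0, N8 stuck-at-1, N9 stuck-at-1, N10 stuck-at-1.
Only N4 stuck-at-0 is consistent with every test.

N4 stuck-at-0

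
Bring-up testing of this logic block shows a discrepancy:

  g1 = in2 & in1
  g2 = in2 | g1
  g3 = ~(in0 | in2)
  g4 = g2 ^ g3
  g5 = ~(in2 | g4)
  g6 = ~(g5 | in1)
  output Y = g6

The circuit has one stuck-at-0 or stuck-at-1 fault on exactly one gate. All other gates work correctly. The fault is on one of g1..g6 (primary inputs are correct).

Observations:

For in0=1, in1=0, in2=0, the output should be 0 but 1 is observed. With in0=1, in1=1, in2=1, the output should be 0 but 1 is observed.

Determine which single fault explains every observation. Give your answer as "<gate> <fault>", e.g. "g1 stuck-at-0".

Fault-free values for test 1 (in0=1, in1=0, in2=0): g1=0, g2=0, g3=0, g4=0, g5=1, g6=0, giving Y=0. Observed 1.
Test 1: faults giving observed 1 are {g1 stuck-at-1, g2 stuck-at-1, g3 stuck-at-1, g4 stuck-at-1, g5 stuck-at-0, g6 stuck-at-1}.
Test 2 (in0=1, in1=1, in2=1): fault-free g1=1, g2=1, g3=0, g4=1, g5=0, g6=0 → 0; observed 1. Eliminates g1 stuck-at-1, g2 stuck-at-1, g3 stuck-at-1, g4 stuck-at-1, g5 stuck-at-0.
Only g6 stuck-at-1 is consistent with every test.

g6 stuck-at-1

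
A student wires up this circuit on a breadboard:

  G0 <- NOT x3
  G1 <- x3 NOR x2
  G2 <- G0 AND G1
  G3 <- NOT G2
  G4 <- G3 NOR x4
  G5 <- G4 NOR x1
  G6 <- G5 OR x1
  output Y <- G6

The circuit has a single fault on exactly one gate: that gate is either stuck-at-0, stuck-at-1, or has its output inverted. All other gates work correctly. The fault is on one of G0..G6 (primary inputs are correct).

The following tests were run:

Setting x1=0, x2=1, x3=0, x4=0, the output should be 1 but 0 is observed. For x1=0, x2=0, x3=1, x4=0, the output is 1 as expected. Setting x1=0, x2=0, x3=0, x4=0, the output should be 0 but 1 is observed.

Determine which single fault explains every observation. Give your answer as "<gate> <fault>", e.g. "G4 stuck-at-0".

G1 inverted output

Fault-free values for test 1 (x1=0, x2=1, x3=0, x4=0): G0=1, G1=0, G2=0, G3=1, G4=0, G5=1, G6=1, giving Y=1. Observed 0.
Test 1: faults giving observed 0 are {G1 stuck-at-1, G1 inverted output, G2 stuck-at-1, G2 inverted output, G3 stuck-at-0, G3 inverted output, G4 stuck-at-1, G4 inverted output, G5 stuck-at-0, G5 inverted output, G6 stuck-at-0, G6 inverted output}.
Test 2 (x1=0, x2=0, x3=1, x4=0): fault-free G0=0, G1=0, G2=0, G3=1, G4=0, G5=1, G6=1 → 1; observed 1. Eliminates G2 stuck-at-1, G2 inverted output, G3 stuck-at-0, G3 inverted output, G4 stuck-at-1, G4 inverted output, G5 stuck-at-0, G5 inverted output, G6 stuck-at-0, G6 inverted output.
Test 3 (x1=0, x2=0, x3=0, x4=0): fault-free G0=1, G1=1, G2=1, G3=0, G4=1, G5=0, G6=0 → 0; observed 1. Eliminates G1 stuck-at-1.
Only G1 inverted output is consistent with every test.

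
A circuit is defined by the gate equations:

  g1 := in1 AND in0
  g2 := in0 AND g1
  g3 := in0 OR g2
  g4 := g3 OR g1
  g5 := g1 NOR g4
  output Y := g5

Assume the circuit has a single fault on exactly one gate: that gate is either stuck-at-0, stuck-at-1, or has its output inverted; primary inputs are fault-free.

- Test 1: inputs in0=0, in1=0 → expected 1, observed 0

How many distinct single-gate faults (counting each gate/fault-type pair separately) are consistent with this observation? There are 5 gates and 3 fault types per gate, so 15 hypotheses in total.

Fault-free: g1=0, g2=0, g3=0, g4=0, g5=1 → 1. Observed 0.
  g1: stuck-at-1, inverted output ✓; others ✗
  g2: stuck-at-1, inverted output ✓; others ✗
  g3: stuck-at-1, inverted output ✓; others ✗
  g4: stuck-at-1, inverted output ✓; others ✗
  g5: stuck-at-0, inverted output ✓; others ✗
Consistent faults: {g1 stuck-at-1, g1 inverted output, g2 stuck-at-1, g2 inverted output, g3 stuck-at-1, g3 inverted output, g4 stuck-at-1, g4 inverted output, g5 stuck-at-0, g5 inverted output} — 10 in all.

10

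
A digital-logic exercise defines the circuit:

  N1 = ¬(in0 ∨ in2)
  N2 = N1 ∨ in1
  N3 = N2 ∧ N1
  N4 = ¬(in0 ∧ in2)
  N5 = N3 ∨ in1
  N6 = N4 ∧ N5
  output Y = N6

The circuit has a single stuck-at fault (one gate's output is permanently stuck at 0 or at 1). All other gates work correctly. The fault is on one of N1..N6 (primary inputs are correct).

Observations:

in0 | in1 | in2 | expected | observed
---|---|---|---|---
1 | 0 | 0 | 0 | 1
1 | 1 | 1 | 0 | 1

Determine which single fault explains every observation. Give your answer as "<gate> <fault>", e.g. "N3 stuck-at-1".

N6 stuck-at-1

Fault-free values for test 1 (in0=1, in1=0, in2=0): N1=0, N2=0, N3=0, N4=1, N5=0, N6=0, giving Y=0. Observed 1.
Test 1: faults giving observed 1 are {N1 stuck-at-1, N3 stuck-at-1, N5 stuck-at-1, N6 stuck-at-1}.
Test 2 (in0=1, in1=1, in2=1): fault-free N1=0, N2=1, N3=0, N4=0, N5=1, N6=0 → 0; observed 1. Eliminates N1 stuck-at-1, N3 stuck-at-1, N5 stuck-at-1.
Only N6 stuck-at-1 is consistent with every test.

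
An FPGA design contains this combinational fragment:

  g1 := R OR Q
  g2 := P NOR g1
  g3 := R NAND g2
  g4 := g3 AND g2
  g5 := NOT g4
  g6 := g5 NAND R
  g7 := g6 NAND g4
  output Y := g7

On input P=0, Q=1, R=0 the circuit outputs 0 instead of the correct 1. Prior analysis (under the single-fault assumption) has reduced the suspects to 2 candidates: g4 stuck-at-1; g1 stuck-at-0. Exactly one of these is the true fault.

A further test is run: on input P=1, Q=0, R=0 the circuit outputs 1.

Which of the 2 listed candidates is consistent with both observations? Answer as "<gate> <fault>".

Evaluate each candidate on input P=1, Q=0, R=0:
  g4 stuck-at-1: g1=0, g2=0, g3=1, g4=1 [stuck-at-1], g5=0, g6=1, g7=0 → 0 — eliminated
  g1 stuck-at-0: g1=0 [stuck-at-0], g2=0, g3=1, g4=0, g5=1, g6=1, g7=1 → 1 — matches
Only g1 stuck-at-0 reproduces the observed 1.

g1 stuck-at-0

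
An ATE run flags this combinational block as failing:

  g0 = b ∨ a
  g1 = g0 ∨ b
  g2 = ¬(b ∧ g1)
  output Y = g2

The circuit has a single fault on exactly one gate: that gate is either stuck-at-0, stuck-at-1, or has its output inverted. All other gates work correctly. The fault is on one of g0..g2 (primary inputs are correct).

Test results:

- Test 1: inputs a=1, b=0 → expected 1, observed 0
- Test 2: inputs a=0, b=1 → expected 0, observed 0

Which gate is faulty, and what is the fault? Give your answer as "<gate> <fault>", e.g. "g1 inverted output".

g2 stuck-at-0

Fault-free values for test 1 (a=1, b=0): g0=1, g1=1, g2=1, giving Y=1. Observed 0.
Test 1: faults giving observed 0 are {g2 stuck-at-0, g2 inverted output}.
Test 2 (a=0, b=1): fault-free g0=1, g1=1, g2=0 → 0; observed 0. Eliminates g2 inverted output.
Only g2 stuck-at-0 is consistent with every test.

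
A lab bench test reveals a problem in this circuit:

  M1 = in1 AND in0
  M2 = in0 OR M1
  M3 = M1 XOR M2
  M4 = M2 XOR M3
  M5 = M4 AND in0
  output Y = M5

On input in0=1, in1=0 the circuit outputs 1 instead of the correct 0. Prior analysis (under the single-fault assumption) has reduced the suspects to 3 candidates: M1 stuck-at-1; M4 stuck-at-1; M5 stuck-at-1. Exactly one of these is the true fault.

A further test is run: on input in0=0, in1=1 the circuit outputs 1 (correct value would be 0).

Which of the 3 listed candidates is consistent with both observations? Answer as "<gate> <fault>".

M5 stuck-at-1

Evaluate each candidate on input in0=0, in1=1:
  M1 stuck-at-1: M1=1 [stuck-at-1], M2=1, M3=0, M4=1, M5=0 → 0 — eliminated
  M4 stuck-at-1: M1=0, M2=0, M3=0, M4=1 [stuck-at-1], M5=0 → 0 — eliminated
  M5 stuck-at-1: M1=0, M2=0, M3=0, M4=0, M5=1 [stuck-at-1] → 1 — matches
Only M5 stuck-at-1 reproduces the observed 1.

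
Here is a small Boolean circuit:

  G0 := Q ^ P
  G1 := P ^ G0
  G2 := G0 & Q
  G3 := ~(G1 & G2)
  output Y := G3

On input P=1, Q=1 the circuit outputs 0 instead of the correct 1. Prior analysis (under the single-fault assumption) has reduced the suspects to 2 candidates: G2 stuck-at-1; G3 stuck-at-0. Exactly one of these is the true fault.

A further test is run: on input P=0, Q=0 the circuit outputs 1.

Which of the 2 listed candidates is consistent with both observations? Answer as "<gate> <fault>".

Evaluate each candidate on input P=0, Q=0:
  G2 stuck-at-1: G0=0, G1=0, G2=1 [stuck-at-1], G3=1 → 1 — matches
  G3 stuck-at-0: G0=0, G1=0, G2=0, G3=0 [stuck-at-0] → 0 — eliminated
Only G2 stuck-at-1 reproduces the observed 1.

G2 stuck-at-1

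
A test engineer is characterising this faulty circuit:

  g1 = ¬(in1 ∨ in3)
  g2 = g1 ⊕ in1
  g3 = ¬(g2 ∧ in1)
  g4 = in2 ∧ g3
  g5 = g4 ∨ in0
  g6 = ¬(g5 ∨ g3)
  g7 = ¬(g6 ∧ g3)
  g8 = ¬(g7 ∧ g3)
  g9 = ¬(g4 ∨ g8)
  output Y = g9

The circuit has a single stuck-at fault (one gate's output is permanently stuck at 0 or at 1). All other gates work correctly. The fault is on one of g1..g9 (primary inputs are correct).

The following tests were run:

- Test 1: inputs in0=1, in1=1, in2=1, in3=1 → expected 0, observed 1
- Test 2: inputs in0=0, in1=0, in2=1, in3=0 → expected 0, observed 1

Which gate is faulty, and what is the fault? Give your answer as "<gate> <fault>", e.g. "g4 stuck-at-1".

g9 stuck-at-1

Fault-free values for test 1 (in0=1, in1=1, in2=1, in3=1): g1=0, g2=1, g3=0, g4=0, g5=1, g6=0, g7=1, g8=1, g9=0, giving Y=0. Observed 1.
Test 1: faults giving observed 1 are {g8 stuck-at-0, g9 stuck-at-1}.
Test 2 (in0=0, in1=0, in2=1, in3=0): fault-free g1=1, g2=1, g3=1, g4=1, g5=1, g6=0, g7=1, g8=0, g9=0 → 0; observed 1. Eliminates g8 stuck-at-0.
Only g9 stuck-at-1 is consistent with every test.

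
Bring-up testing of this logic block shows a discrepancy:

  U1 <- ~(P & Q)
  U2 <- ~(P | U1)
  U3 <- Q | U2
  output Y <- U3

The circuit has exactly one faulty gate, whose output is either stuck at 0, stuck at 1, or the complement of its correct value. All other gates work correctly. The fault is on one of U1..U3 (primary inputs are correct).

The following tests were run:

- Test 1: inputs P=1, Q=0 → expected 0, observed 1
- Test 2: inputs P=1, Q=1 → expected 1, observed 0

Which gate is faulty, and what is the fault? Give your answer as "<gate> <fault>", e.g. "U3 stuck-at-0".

U3 inverted output

Fault-free values for test 1 (P=1, Q=0): U1=1, U2=0, U3=0, giving Y=0. Observed 1.
Test 1: faults giving observed 1 are {U2 stuck-at-1, U2 inverted output, U3 stuck-at-1, U3 inverted output}.
Test 2 (P=1, Q=1): fault-free U1=0, U2=0, U3=1 → 1; observed 0. Eliminates U2 stuck-at-1, U2 inverted output, U3 stuck-at-1.
Only U3 inverted output is consistent with every test.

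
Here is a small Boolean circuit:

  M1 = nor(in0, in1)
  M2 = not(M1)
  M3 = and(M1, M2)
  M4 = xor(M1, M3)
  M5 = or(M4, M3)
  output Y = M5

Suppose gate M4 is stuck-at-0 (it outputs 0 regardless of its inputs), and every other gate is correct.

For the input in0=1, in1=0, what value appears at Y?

0

Propagate with M4 forced: M1=0, M2=1, M3=0, M4=0 [stuck-at-0], M5=0.
So Y = 0. (Same as the fault-free value — the fault is masked on this input.)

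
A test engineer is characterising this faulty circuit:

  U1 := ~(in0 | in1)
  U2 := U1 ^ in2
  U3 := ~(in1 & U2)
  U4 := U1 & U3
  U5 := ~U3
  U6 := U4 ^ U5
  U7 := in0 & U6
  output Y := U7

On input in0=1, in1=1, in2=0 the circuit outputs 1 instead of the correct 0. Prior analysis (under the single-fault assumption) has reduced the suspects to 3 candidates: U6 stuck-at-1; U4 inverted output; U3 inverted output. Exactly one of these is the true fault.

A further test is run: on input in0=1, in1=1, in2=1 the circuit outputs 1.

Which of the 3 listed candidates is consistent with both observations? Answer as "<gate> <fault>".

U6 stuck-at-1

Evaluate each candidate on input in0=1, in1=1, in2=1:
  U6 stuck-at-1: U1=0, U2=1, U3=0, U4=0, U5=1, U6=1 [stuck-at-1], U7=1 → 1 — matches
  U4 inverted output: U1=0, U2=1, U3=0, U4=1 [inverted output], U5=1, U6=0, U7=0 → 0 — eliminated
  U3 inverted output: U1=0, U2=1, U3=1 [inverted output], U4=0, U5=0, U6=0, U7=0 → 0 — eliminated
Only U6 stuck-at-1 reproduces the observed 1.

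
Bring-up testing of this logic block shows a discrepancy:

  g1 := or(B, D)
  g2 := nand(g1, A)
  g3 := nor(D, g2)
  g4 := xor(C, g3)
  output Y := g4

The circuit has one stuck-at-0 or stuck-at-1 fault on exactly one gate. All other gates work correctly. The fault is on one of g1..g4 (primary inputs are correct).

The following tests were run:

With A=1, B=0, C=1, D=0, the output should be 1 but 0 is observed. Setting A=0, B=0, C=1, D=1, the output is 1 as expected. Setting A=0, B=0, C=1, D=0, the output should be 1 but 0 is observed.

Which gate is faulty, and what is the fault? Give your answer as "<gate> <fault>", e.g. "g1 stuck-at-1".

g2 stuck-at-0

Fault-free values for test 1 (A=1, B=0, C=1, D=0): g1=0, g2=1, g3=0, g4=1, giving Y=1. Observed 0.
Test 1: faults giving observed 0 are {g1 stuck-at-1, g2 stuck-at-0, g3 stuck-at-1, g4 stuck-at-0}.
Test 2 (A=0, B=0, C=1, D=1): fault-free g1=1, g2=1, g3=0, g4=1 → 1; observed 1. Eliminates g3 stuck-at-1, g4 stuck-at-0.
Test 3 (A=0, B=0, C=1, D=0): fault-free g1=0, g2=1, g3=0, g4=1 → 1; observed 0. Eliminates g1 stuck-at-1.
Only g2 stuck-at-0 is consistent with every test.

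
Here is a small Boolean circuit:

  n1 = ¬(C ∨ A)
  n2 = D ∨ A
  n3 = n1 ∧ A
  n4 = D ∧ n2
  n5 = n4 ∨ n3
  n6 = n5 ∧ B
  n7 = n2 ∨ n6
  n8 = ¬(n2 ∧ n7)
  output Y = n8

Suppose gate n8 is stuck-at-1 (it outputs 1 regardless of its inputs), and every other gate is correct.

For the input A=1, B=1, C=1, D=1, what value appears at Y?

1

Propagate with n8 forced: n1=0, n2=1, n3=0, n4=1, n5=1, n6=1, n7=1, n8=1 [stuck-at-1].
So Y = 1. (Without the fault it would be 0.)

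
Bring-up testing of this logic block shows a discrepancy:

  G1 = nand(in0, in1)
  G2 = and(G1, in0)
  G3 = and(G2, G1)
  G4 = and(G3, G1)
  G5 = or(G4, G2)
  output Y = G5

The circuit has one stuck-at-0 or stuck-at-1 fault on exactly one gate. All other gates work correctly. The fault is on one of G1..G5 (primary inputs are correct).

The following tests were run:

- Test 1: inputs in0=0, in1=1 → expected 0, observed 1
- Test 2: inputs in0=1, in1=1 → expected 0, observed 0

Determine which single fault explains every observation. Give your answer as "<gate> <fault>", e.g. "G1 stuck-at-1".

Fault-free values for test 1 (in0=0, in1=1): G1=1, G2=0, G3=0, G4=0, G5=0, giving Y=0. Observed 1.
Test 1: faults giving observed 1 are {G2 stuck-at-1, G3 stuck-at-1, G4 stuck-at-1, G5 stuck-at-1}.
Test 2 (in0=1, in1=1): fault-free G1=0, G2=0, G3=0, G4=0, G5=0 → 0; observed 0. Eliminates G2 stuck-at-1, G4 stuck-at-1, G5 stuck-at-1.
Only G3 stuck-at-1 is consistent with every test.

G3 stuck-at-1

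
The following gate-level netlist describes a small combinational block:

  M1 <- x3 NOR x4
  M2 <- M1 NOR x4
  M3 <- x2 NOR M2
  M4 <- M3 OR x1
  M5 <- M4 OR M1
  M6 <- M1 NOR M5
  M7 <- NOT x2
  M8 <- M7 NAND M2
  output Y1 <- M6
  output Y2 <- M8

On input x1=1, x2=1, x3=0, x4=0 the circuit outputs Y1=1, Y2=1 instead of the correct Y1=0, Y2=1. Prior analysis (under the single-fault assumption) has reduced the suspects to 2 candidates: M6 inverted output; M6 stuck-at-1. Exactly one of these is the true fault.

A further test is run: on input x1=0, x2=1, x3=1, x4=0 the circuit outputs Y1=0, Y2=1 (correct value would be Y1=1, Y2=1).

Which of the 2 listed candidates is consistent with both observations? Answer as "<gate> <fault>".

Evaluate each candidate on input x1=0, x2=1, x3=1, x4=0:
  M6 inverted output: M1=0, M2=1, M3=0, M4=0, M5=0, M6=0 [inverted output], M7=0, M8=1 → Y1=0, Y2=1 — matches
  M6 stuck-at-1: M1=0, M2=1, M3=0, M4=0, M5=0, M6=1 [stuck-at-1], M7=0, M8=1 → Y1=1, Y2=1 — eliminated
Only M6 inverted output reproduces the observed Y1=0, Y2=1.

M6 inverted output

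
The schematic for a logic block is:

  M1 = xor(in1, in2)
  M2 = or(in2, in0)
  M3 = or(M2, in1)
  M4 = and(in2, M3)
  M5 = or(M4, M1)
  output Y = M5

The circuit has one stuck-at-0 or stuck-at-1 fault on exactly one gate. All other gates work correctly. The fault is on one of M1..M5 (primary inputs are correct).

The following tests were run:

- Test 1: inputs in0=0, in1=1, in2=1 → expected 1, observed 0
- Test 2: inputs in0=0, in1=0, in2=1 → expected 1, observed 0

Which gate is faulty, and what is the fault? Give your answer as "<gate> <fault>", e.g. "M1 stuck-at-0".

Fault-free values for test 1 (in0=0, in1=1, in2=1): M1=0, M2=1, M3=1, M4=1, M5=1, giving Y=1. Observed 0.
Test 1: faults giving observed 0 are {M3 stuck-at-0, M4 stuck-at-0, M5 stuck-at-0}.
Test 2 (in0=0, in1=0, in2=1): fault-free M1=1, M2=1, M3=1, M4=1, M5=1 → 1; observed 0. Eliminates M3 stuck-at-0, M4 stuck-at-0.
Only M5 stuck-at-0 is consistent with every test.

M5 stuck-at-0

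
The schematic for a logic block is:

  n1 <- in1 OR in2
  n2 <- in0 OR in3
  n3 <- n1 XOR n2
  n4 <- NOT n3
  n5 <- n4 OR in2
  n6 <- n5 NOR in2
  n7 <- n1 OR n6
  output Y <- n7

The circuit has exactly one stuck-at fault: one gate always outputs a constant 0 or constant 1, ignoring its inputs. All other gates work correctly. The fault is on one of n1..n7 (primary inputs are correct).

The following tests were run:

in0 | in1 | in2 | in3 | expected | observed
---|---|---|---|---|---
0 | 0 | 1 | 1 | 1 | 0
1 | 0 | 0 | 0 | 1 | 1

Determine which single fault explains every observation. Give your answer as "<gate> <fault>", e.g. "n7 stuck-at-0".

Fault-free values for test 1 (in0=0, in1=0, in2=1, in3=1): n1=1, n2=1, n3=0, n4=1, n5=1, n6=0, n7=1, giving Y=1. Observed 0.
Test 1: faults giving observed 0 are {n1 stuck-at-0, n7 stuck-at-0}.
Test 2 (in0=1, in1=0, in2=0, in3=0): fault-free n1=0, n2=1, n3=1, n4=0, n5=0, n6=1, n7=1 → 1; observed 1. Eliminates n7 stuck-at-0.
Only n1 stuck-at-0 is consistent with every test.

n1 stuck-at-0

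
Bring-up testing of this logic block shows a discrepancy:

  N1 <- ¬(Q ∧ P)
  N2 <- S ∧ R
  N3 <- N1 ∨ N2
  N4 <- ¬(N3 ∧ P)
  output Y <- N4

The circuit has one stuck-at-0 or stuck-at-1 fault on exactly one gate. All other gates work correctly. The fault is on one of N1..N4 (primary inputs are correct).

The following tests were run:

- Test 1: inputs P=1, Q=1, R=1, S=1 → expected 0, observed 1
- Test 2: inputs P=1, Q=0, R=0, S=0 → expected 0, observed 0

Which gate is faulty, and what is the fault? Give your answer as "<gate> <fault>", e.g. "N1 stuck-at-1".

N2 stuck-at-0

Fault-free values for test 1 (P=1, Q=1, R=1, S=1): N1=0, N2=1, N3=1, N4=0, giving Y=0. Observed 1.
Test 1: faults giving observed 1 are {N2 stuck-at-0, N3 stuck-at-0, N4 stuck-at-1}.
Test 2 (P=1, Q=0, R=0, S=0): fault-free N1=1, N2=0, N3=1, N4=0 → 0; observed 0. Eliminates N3 stuck-at-0, N4 stuck-at-1.
Only N2 stuck-at-0 is consistent with every test.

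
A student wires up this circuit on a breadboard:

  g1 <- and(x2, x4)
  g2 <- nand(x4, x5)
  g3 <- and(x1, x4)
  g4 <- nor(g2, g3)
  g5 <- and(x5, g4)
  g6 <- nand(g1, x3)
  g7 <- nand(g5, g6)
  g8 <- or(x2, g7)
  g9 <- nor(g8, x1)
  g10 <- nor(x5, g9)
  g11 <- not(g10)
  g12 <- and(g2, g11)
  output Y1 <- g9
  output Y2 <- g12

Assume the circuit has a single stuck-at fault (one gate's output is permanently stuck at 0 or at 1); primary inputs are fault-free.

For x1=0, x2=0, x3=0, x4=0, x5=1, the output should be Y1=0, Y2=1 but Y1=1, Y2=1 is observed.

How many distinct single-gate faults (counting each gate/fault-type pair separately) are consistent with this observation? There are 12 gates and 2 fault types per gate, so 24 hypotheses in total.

5

Fault-free: g1=0, g2=1, g3=0, g4=0, g5=0, g6=1, g7=1, g8=1, g9=0, g10=0, g11=1, g12=1 → Y1=0, Y2=1. Observed Y1=1, Y2=1.
  g1: none of the 2 fault types match ✗
  g2: none of the 2 fault types match ✗
  g3: none of the 2 fault types match ✗
  g4: stuck-at-1 ✓; others ✗
  g5: stuck-at-1 ✓; others ✗
  g6: none of the 2 fault types match ✗
  g7: stuck-at-0 ✓; others ✗
  g8: stuck-at-0 ✓; others ✗
  g9: stuck-at-1 ✓; others ✗
  g10: none of the 2 fault types match ✗
  g11: none of the 2 fault types match ✗
  g12: none of the 2 fault types match ✗
Consistent faults: {g4 stuck-at-1, g5 stuck-at-1, g7 stuck-at-0, g8 stuck-at-0, g9 stuck-at-1} — 5 in all.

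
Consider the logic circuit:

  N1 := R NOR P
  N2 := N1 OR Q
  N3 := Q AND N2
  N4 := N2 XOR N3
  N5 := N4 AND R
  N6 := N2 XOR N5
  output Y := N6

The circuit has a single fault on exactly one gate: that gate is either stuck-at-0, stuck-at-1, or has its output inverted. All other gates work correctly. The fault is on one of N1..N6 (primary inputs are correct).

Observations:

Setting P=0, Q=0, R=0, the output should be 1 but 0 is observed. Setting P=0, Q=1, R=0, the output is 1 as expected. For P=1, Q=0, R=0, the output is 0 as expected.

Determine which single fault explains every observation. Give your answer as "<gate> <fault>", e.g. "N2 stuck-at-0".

Fault-free values for test 1 (P=0, Q=0, R=0): N1=1, N2=1, N3=0, N4=1, N5=0, N6=1, giving Y=1. Observed 0.
Test 1: faults giving observed 0 are {N1 stuck-at-0, N1 inverted output, N2 stuck-at-0, N2 inverted output, N5 stuck-at-1, N5 inverted output, N6 stuck-at-0, N6 inverted output}.
Test 2 (P=0, Q=1, R=0): fault-free N1=1, N2=1, N3=1, N4=0, N5=0, N6=1 → 1; observed 1. Eliminates N2 stuck-at-0, N2 inverted output, N5 stuck-at-1, N5 inverted output, N6 stuck-at-0, N6 inverted output.
Test 3 (P=1, Q=0, R=0): fault-free N1=0, N2=0, N3=0, N4=0, N5=0, N6=0 → 0; observed 0. Eliminates N1 inverted output.
Only N1 stuck-at-0 is consistent with every test.

N1 stuck-at-0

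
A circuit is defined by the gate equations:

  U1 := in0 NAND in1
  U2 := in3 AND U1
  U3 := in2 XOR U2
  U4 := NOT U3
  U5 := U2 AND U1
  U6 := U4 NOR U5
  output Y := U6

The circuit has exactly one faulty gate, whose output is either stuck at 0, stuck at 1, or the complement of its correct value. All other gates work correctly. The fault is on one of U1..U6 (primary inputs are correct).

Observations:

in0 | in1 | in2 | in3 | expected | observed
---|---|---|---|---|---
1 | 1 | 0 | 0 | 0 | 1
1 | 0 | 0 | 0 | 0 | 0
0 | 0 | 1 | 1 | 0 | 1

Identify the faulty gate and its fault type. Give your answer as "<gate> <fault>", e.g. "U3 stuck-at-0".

Fault-free values for test 1 (in0=1, in1=1, in2=0, in3=0): U1=0, U2=0, U3=0, U4=1, U5=0, U6=0, giving Y=0. Observed 1.
Test 1: faults giving observed 1 are {U2 stuck-at-1, U2 inverted output, U3 stuck-at-1, U3 inverted output, U4 stuck-at-0, U4 inverted output, U6 stuck-at-1, U6 inverted output}.
Test 2 (in0=1, in1=0, in2=0, in3=0): fault-free U1=1, U2=0, U3=0, U4=1, U5=0, U6=0 → 0; observed 0. Eliminates U3 stuck-at-1, U3 inverted output, U4 stuck-at-0, U4 inverted output, U6 stuck-at-1, U6 inverted output.
Test 3 (in0=0, in1=0, in2=1, in3=1): fault-free U1=1, U2=1, U3=0, U4=1, U5=1, U6=0 → 0; observed 1. Eliminates U2 stuck-at-1.
Only U2 inverted output is consistent with every test.

U2 inverted output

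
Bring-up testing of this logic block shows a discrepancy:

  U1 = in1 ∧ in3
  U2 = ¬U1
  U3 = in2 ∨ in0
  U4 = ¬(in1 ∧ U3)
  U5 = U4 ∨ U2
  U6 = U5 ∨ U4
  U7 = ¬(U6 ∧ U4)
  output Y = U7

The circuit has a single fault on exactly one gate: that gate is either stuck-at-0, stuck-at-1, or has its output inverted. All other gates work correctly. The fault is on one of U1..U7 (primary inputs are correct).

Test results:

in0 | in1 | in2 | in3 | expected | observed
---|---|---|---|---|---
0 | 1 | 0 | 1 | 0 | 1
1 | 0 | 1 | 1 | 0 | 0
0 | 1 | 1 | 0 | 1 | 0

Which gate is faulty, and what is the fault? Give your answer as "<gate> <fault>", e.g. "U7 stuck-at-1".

Fault-free values for test 1 (in0=0, in1=1, in2=0, in3=1): U1=1, U2=0, U3=0, U4=1, U5=1, U6=1, U7=0, giving Y=0. Observed 1.
Test 1: faults giving observed 1 are {U3 stuck-at-1, U3 inverted output, U4 stuck-at-0, U4 inverted output, U6 stuck-at-0, U6 inverted output, U7 stuck-at-1, U7 inverted output}.
Test 2 (in0=1, in1=0, in2=1, in3=1): fault-free U1=0, U2=1, U3=1, U4=1, U5=1, U6=1, U7=0 → 0; observed 0. Eliminates U4 stuck-at-0, U4 inverted output, U6 stuck-at-0, U6 inverted output, U7 stuck-at-1, U7 inverted output.
Test 3 (in0=0, in1=1, in2=1, in3=0): fault-free U1=0, U2=1, U3=1, U4=0, U5=1, U6=1, U7=1 → 1; observed 0. Eliminates U3 stuck-at-1.
Only U3 inverted output is consistent with every test.

U3 inverted output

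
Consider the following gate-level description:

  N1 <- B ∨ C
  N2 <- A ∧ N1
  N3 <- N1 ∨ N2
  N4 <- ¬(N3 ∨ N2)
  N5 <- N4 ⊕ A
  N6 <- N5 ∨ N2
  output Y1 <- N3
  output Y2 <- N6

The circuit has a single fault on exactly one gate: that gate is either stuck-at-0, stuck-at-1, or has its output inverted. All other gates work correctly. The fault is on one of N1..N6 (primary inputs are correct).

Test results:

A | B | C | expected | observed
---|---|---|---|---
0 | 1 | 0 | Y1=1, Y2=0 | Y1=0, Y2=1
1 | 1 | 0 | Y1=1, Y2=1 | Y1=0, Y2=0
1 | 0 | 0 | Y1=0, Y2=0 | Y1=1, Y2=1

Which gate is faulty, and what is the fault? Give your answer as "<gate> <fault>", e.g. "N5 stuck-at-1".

Fault-free values for test 1 (A=0, B=1, C=0): N1=1, N2=0, N3=1, N4=0, N5=0, N6=0, giving Y1=1, Y2=0. Observed Y1=0, Y2=1.
Test 1: faults giving observed Y1=0, Y2=1 are {N1 stuck-at-0, N1 inverted output, N3 stuck-at-0, N3 inverted output}.
Test 2 (A=1, B=1, C=0): fault-free N1=1, N2=1, N3=1, N4=0, N5=1, N6=1 → Y1=1, Y2=1; observed Y1=0, Y2=0. Eliminates N3 stuck-at-0, N3 inverted output.
Test 3 (A=1, B=0, C=0): fault-free N1=0, N2=0, N3=0, N4=1, N5=0, N6=0 → Y1=0, Y2=0; observed Y1=1, Y2=1. Eliminates N1 stuck-at-0.
Only N1 inverted output is consistent with every test.

N1 inverted output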